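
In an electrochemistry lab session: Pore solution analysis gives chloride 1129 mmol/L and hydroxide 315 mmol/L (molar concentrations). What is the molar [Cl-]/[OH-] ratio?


Threshold parameter = [Cl-] / [OH-] (molar basis; both in mmol/L, so units cancel)
Ratio = 1129 / 315 = 3.58

3.58


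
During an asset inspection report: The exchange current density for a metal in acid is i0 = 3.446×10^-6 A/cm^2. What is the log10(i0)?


i0 = 3.446×10^-6 A/cm^2
log10(i0) = -5.463

-5.463


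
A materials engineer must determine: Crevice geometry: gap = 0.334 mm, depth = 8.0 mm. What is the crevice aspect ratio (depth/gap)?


Aspect ratio = depth / gap
Ratio = 8.0 / 0.334 = 24.0

24.0


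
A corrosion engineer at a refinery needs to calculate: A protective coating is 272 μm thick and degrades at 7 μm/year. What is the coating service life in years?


Service life = thickness / degradation rate
Life = 272 / 7 = 38.9 years

38.9 years


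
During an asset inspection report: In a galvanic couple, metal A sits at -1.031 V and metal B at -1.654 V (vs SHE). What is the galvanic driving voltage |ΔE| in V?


Driving voltage is the absolute potential difference.
|ΔE| = |-1.031 − (-1.654)| = 0.623 V

0.623 V


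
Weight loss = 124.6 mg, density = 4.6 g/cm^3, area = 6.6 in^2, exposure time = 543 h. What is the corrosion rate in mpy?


Apply the mpy weight-loss relation: CR = 534 * W / (D * A * T)
Numerator: 534 * 124.6 = 66536.4
Denominator: 4.6 * 6.6 * 543 = 16485.48
CR = 66536.4 / 16485.48 = 4.036 mpy

4.036 mpy


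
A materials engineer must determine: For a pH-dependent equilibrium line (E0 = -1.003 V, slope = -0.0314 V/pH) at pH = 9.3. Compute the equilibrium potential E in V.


Apply the Pourbaix line equation: E = E0 + slope*pH
E = -1.003 + (-0.0314)*9.3 = -1.003 + (-0.29202) = -1.29502 V
Rounded to 4 decimal places: E = -1.2950 V

-1.2950 V


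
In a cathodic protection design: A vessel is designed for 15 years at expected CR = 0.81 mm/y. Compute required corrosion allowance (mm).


Corrosion allowance = CR × design life
CA = 0.81 * 15 = 12.15 mm

12.15 mm


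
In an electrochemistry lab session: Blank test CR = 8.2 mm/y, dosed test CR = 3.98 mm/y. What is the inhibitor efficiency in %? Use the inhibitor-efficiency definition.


Apply the inhibitor-efficiency definition: IE = (CR_blank − CR_inh)/CR_blank × 100
IE = (8.2 − 3.98) / 8.2 × 100
IE = 4.22 / 8.2 × 100 = 51.5 %

51.5 %


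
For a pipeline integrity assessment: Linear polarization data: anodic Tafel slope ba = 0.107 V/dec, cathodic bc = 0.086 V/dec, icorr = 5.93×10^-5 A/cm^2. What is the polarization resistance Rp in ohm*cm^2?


Apply the Stern-Geary equation: Rp = ba*bc / (2.303*icorr*(ba+bc))
ba*bc = 0.107*0.086 = 0.009202
ba+bc = 0.193; 2.303*icorr*(ba+bc) = 2.303*5.93×10^-5*0.193 = 2.6357605×10^-5
Rp = 0.009202 / 2.6357605×10^-5 = 349.12 ohm*cm^2

349.12 ohm*cm^2


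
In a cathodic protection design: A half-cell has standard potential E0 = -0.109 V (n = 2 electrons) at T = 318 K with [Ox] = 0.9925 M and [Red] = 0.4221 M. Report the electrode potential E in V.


Apply the Nernst equation: E = E0 + (RT/nF)*ln([Ox]/[Red])
Step 1: RT/nF = 8.314*318/(2*96485) = 0.01370084 V
Step 2: [Ox]/[Red] = 0.9925/0.4221 = 2.351339
Step 3: ln(2.351339) = 0.854985
Step 4: correction = 0.01370084 * 0.854985 = 0.012 V
E = -0.109 + 0.012 = -0.097 V

-0.097 V


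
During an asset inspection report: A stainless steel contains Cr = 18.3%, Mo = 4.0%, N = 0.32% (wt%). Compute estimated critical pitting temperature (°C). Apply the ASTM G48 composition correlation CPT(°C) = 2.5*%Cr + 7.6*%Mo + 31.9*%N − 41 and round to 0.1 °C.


Apply the ASTM G48 empirical CPT estimate: CPT(°C) = 2.5*%Cr + 7.6*%Mo + 31.9*%N − 41
2.5*18.3 = 45.75; 7.6*4.0 = 30.4; 31.9*0.32 = 10.208
CPT = 45.75 + 30.4 + 10.208 − 41 = 45.358 °C
Rounded to 0.1 °C: CPT ≈ 45.4 °C

45.4 °C


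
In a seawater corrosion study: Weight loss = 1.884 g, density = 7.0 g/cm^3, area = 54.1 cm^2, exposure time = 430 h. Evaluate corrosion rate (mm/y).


Apply the mm/y weight-loss relation: CR = 87600 * W / (D * A * T)
Numerator: 87600 * 1.884 = 165038.4
Denominator: 7.0 * 54.1 * 430 = 162841.0
CR = 165038.4 / 162841.0 = 1.01349 mm/y

1.01349 mm/y


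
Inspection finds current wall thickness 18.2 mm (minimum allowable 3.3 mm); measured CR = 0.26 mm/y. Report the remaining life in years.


Apply the remaining-life relation: RL = (t_current − t_min) / CR
RL = (18.2 − 3.3) / 0.26 = 14.9 / 0.26 = 57.3 years

57.3 years


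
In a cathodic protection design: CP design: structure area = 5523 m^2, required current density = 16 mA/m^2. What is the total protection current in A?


I = area * current density, then convert mA → A (÷1000)
I = 5523 * 16 / 1000 = 88.37 A

88.37 A


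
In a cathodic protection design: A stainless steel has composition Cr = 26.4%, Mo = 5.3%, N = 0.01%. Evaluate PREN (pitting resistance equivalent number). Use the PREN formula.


Apply the PREN formula: PREN = Cr + 3.3*Mo + 16*N
PREN = 26.4 + 3.3*5.3 + 16*0.01
PREN = 26.4 + 17.49 + 0.16 = 44.05

44.05


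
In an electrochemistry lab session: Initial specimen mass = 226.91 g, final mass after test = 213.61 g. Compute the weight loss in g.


Weight loss = initial − final
WL = 226.91 − 213.61 = 13.3 g

13.3 g


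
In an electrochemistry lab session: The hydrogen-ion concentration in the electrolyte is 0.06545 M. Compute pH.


pH = −log10[H+]
pH = −log10(0.06545) = 1.18

1.18


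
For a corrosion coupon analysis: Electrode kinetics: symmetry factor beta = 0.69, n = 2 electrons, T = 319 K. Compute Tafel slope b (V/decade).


Apply the Tafel slope relation: b = 2.303*R*T/(beta*n*F)
Numerator: 2.303 * 8.314 * 319 = 6107.94
Denominator: 0.69 * 2 * 96485 = 133149.3
b = 6107.94 / 133149.3 = 0.0459 V/decade

0.0459 V/decade


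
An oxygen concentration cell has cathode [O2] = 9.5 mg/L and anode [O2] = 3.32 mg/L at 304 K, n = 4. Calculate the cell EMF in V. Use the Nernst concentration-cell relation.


Apply the Nernst concentration-cell relation: E = (RT/nF)*ln(C_cathode/C_anode)
RT/nF = 8.314*304/(4*96485) = 0.00654883 V
ln(9.5/3.32) = 1.05133
E = 0.00654883 * 1.05133 = 0.00688 V

0.00688 V


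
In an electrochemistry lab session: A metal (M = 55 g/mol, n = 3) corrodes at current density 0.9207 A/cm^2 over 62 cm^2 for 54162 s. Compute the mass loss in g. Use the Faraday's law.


Apply Faraday's law: m = i*A*t*M / (n*F)
Total charge passed Q = i*A*t = 0.9207*62*54162 = 3091751.1108 C
m = Q*M/(n*F) = 3091751.1108*55/(3*96485) = 587.47063 g

587.47063 g


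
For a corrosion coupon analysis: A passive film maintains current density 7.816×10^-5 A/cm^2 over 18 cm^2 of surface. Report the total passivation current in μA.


I = i_pass * A, then convert A → μA (×10^6)
I = 7.816×10^-5 * 18 * 10^6 = 1406.88 μA

1406.88 μA


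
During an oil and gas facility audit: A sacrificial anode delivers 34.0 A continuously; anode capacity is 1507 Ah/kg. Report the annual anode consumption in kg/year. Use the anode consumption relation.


Annual consumption = current * hours per year / capacity
Rate = 34.0 * 8760 / 1507 = 197.6 kg/year

197.6 kg/year


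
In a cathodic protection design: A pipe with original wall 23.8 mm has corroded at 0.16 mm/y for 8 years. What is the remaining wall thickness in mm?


Remaining wall = original − CR × time
t = 23.8 − 0.16*8 = 23.8 − 1.28 = 22.52 mm

22.52 mm


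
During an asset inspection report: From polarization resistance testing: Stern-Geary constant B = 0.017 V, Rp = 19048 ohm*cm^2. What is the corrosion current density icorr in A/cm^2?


Apply the Stern-Geary relation: icorr = B / Rp
icorr = 0.017 / 19048 = 8.925×10^-7 A/cm^2

8.925×10^-7 A/cm^2


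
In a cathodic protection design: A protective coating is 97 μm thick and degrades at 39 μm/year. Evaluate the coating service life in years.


Service life = thickness / degradation rate
Life = 97 / 39 = 2.5 years

2.5 years


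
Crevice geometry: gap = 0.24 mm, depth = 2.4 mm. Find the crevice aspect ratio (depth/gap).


Aspect ratio = depth / gap
Ratio = 2.4 / 0.24 = 10.0

10.0


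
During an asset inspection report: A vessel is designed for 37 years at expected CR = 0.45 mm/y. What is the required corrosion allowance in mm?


Corrosion allowance = CR × design life
CA = 0.45 * 37 = 16.65 mm

16.65 mm


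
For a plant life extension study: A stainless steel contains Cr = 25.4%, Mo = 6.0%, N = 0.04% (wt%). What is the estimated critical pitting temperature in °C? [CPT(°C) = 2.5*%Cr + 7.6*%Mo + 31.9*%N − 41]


Apply the ASTM G48 empirical CPT estimate: CPT(°C) = 2.5*%Cr + 7.6*%Mo + 31.9*%N − 41
2.5*25.4 = 63.5; 7.6*6.0 = 45.6; 31.9*0.04 = 1.276
CPT = 63.5 + 45.6 + 1.276 − 41 = 69.376 °C
Rounded to 0.1 °C: CPT ≈ 69.4 °C

69.4 °C


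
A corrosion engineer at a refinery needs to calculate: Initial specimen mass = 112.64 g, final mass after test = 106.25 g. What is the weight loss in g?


Weight loss = initial − final
WL = 112.64 − 106.25 = 6.39 g

6.39 g


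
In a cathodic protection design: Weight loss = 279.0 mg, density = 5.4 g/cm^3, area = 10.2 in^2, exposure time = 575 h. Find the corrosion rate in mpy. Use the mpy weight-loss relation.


Apply the mpy weight-loss relation: CR = 534 * W / (D * A * T)
Numerator: 534 * 279.0 = 148986.0
Denominator: 5.4 * 10.2 * 575 = 31671.0
CR = 148986.0 / 31671.0 = 4.7042 mpy

4.7042 mpy


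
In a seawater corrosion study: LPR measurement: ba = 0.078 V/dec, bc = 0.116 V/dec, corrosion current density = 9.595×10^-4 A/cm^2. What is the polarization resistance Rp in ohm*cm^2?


Apply the Stern-Geary equation: Rp = ba*bc / (2.303*icorr*(ba+bc))
ba*bc = 0.078*0.116 = 0.009048
ba+bc = 0.194; 2.303*icorr*(ba+bc) = 2.303*9.595×10^-4*0.194 = 4.2868733×10^-4
Rp = 0.009048 / 4.2868733×10^-4 = 21.11 ohm*cm^2

21.11 ohm*cm^2


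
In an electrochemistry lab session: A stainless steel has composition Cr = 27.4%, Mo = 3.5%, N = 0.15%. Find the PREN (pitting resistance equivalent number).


Apply the PREN formula: PREN = Cr + 3.3*Mo + 16*N
PREN = 27.4 + 3.3*3.5 + 16*0.15
PREN = 27.4 + 11.55 + 2.4 = 41.35

41.35


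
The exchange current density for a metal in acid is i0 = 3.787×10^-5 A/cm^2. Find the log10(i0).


i0 = 3.787×10^-5 A/cm^2
log10(i0) = -4.422

-4.422


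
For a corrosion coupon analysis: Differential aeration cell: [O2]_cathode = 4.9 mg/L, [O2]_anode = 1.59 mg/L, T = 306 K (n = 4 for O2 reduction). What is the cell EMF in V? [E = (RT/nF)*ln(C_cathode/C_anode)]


Apply the Nernst concentration-cell relation: E = (RT/nF)*ln(C_cathode/C_anode)
RT/nF = 8.314*306/(4*96485) = 0.00659192 V
ln(4.9/1.59) = 1.1255
E = 0.00659192 * 1.1255 = 0.00742 V

0.00742 V


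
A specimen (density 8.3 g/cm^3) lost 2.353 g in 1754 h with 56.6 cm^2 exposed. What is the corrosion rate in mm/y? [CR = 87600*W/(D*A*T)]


Apply the mm/y weight-loss relation: CR = 87600 * W / (D * A * T)
Numerator: 87600 * 2.353 = 206122.8
Denominator: 8.3 * 56.6 * 1754 = 823994.12
CR = 206122.8 / 823994.12 = 0.25015 mm/y

0.25015 mm/y


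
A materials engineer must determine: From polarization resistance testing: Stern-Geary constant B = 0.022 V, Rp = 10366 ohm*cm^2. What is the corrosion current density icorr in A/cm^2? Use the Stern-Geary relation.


Apply the Stern-Geary relation: icorr = B / Rp
icorr = 0.022 / 10366 = 2.122×10^-6 A/cm^2

2.122×10^-6 A/cm^2


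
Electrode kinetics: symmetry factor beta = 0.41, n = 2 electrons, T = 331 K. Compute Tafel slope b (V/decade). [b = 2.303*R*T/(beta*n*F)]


Apply the Tafel slope relation: b = 2.303*R*T/(beta*n*F)
Numerator: 2.303 * 8.314 * 331 = 6337.7
Denominator: 0.41 * 2 * 96485 = 79117.7
b = 6337.7 / 79117.7 = 0.08 V/decade

0.08 V/decade


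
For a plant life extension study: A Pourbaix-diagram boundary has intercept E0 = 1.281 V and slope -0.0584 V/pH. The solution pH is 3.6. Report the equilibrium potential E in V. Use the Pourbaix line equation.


Apply the Pourbaix line equation: E = E0 + slope*pH
E = 1.281 + (-0.0584)*3.6 = 1.281 + (-0.21024) = 1.07076 V
Rounded to 3 decimal places: E = 1.071 V

1.071 V


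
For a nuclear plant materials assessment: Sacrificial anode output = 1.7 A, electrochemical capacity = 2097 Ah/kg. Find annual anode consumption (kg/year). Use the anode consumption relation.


Annual consumption = current * hours per year / capacity
Rate = 1.7 * 8760 / 2097 = 7.1 kg/year

7.1 kg/year


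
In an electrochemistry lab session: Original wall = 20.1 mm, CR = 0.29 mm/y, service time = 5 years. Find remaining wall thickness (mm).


Remaining wall = original − CR × time
t = 20.1 − 0.29*5 = 20.1 − 1.45 = 18.65 mm

18.65 mm


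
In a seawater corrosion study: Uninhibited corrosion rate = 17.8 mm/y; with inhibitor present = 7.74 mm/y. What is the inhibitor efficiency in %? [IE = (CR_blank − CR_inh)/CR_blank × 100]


Apply the inhibitor-efficiency definition: IE = (CR_blank − CR_inh)/CR_blank × 100
IE = (17.8 − 7.74) / 17.8 × 100
IE = 10.06 / 17.8 × 100 = 56.5 %

56.5 %


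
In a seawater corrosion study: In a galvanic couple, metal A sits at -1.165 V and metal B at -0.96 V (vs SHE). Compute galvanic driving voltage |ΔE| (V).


Driving voltage is the absolute potential difference.
|ΔE| = |-1.165 − (-0.96)| = 0.205 V

0.205 V


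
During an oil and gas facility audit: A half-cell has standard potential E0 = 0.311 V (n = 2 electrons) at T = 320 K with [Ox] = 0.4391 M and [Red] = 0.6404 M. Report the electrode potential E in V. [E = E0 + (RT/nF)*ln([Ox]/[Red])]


Apply the Nernst equation: E = E0 + (RT/nF)*ln([Ox]/[Red])
Step 1: RT/nF = 8.314*320/(2*96485) = 0.01378701 V
Step 2: [Ox]/[Red] = 0.4391/0.6404 = 0.685665
Step 3: ln(0.685665) = -0.377366
Step 4: correction = 0.01378701 * -0.377366 = -0.0052 V
E = 0.311 + -0.0052 = 0.3058 V

0.3058 V


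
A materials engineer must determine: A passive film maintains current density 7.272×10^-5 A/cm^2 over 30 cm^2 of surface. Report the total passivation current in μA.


I = i_pass * A, then convert A → μA (×10^6)
I = 7.272×10^-5 * 30 * 10^6 = 2181.6 μA

2181.6 μA


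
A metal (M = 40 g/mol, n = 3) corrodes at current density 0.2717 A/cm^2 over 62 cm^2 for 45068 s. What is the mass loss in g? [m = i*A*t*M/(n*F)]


Apply Faraday's law: m = i*A*t*M / (n*F)
Total charge passed Q = i*A*t = 0.2717*62*45068 = 759188.4872 C
m = Q*M/(n*F) = 759188.4872*40/(3*96485) = 104.91282 g

104.91282 g


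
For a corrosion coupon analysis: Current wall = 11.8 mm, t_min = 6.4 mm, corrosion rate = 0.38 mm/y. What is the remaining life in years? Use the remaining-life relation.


Apply the remaining-life relation: RL = (t_current − t_min) / CR
RL = (11.8 − 6.4) / 0.38 = 5.4 / 0.38 = 14.2 years

14.2 years


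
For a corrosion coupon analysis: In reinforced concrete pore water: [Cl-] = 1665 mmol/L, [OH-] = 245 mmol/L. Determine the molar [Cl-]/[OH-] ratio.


Threshold parameter = [Cl-] / [OH-] (molar basis; both in mmol/L, so units cancel)
Ratio = 1665 / 245 = 6.8

6.8


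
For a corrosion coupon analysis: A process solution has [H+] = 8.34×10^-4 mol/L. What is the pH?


pH = −log10[H+]
pH = −log10(8.34×10^-4) = 3.08

3.08


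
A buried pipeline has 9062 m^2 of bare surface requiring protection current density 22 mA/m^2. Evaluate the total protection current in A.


I = area * current density, then convert mA → A (÷1000)
I = 9062 * 22 / 1000 = 199.36 A

199.36 A


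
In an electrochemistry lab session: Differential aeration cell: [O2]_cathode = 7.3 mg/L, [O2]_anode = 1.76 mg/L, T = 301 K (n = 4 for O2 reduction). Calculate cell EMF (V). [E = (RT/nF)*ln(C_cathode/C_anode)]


Apply the Nernst concentration-cell relation: E = (RT/nF)*ln(C_cathode/C_anode)
RT/nF = 8.314*301/(4*96485) = 0.0064842 V
ln(7.3/1.76) = 1.42256
E = 0.0064842 * 1.42256 = 0.00922 V

0.00922 V


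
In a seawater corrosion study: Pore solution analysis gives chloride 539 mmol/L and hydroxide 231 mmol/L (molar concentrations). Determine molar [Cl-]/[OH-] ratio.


Threshold parameter = [Cl-] / [OH-] (molar basis; both in mmol/L, so units cancel)
Ratio = 539 / 231 = 2.33

2.33


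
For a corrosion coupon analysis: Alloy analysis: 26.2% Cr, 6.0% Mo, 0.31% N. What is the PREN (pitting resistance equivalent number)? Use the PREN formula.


Apply the PREN formula: PREN = Cr + 3.3*Mo + 16*N
PREN = 26.2 + 3.3*6.0 + 16*0.31
PREN = 26.2 + 19.8 + 4.96 = 50.96

50.96


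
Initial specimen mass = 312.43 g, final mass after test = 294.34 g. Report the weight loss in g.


Weight loss = initial − final
WL = 312.43 − 294.34 = 18.09 g

18.09 g


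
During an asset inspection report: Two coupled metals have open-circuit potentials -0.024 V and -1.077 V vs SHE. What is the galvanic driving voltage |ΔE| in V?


Driving voltage is the absolute potential difference.
|ΔE| = |-0.024 − (-1.077)| = 1.053 V

1.053 V


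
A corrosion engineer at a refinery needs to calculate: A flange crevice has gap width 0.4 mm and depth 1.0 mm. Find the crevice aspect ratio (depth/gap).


Aspect ratio = depth / gap
Ratio = 1.0 / 0.4 = 2.5

2.5


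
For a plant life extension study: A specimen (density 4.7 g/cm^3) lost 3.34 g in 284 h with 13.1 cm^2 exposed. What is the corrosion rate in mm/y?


Apply the mm/y weight-loss relation: CR = 87600 * W / (D * A * T)
Numerator: 87600 * 3.34 = 292584.0
Denominator: 4.7 * 13.1 * 284 = 17485.88
CR = 292584.0 / 17485.88 = 16.73259 mm/y

16.73259 mm/y


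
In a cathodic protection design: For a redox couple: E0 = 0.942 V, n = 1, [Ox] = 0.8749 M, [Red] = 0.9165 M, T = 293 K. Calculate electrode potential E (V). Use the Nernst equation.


Apply the Nernst equation: E = E0 + (RT/nF)*ln([Ox]/[Red])
Step 1: RT/nF = 8.314*293/(1*96485) = 0.02524747 V
Step 2: [Ox]/[Red] = 0.8749/0.9165 = 0.95461
Step 3: ln(0.95461) = -0.046452
Step 4: correction = 0.02524747 * -0.046452 = -0.0012 V
E = 0.942 + -0.0012 = 0.9408 V

0.9408 V


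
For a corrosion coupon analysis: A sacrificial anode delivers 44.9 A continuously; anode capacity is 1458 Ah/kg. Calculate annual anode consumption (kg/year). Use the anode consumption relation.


Annual consumption = current * hours per year / capacity
Rate = 44.9 * 8760 / 1458 = 269.8 kg/year

269.8 kg/year


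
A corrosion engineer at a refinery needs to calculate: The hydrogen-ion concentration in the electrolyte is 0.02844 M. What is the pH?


pH = −log10[H+]
pH = −log10(0.02844) = 1.55

1.55


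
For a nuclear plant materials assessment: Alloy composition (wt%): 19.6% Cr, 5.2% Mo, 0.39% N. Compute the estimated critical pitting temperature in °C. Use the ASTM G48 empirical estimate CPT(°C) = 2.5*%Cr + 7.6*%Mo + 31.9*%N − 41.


Apply the ASTM G48 empirical CPT estimate: CPT(°C) = 2.5*%Cr + 7.6*%Mo + 31.9*%N − 41
2.5*19.6 = 49; 7.6*5.2 = 39.52; 31.9*0.39 = 12.441
CPT = 49 + 39.52 + 12.441 − 41 = 59.961 °C
Rounded to 0.1 °C: CPT ≈ 60.0 °C

60.0 °C


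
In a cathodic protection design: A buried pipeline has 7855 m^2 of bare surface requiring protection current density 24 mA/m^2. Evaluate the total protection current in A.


I = area * current density, then convert mA → A (÷1000)
I = 7855 * 24 / 1000 = 188.52 A

188.52 A


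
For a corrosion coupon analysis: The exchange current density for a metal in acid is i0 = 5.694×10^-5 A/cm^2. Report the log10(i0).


i0 = 5.694×10^-5 A/cm^2
log10(i0) = -4.245

-4.245


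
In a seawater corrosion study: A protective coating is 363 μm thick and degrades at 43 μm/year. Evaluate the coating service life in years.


Service life = thickness / degradation rate
Life = 363 / 43 = 8.4 years

8.4 years


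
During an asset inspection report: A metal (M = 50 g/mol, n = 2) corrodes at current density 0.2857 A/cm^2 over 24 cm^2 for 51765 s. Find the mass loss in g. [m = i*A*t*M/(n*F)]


Apply Faraday's law: m = i*A*t*M / (n*F)
Total charge passed Q = i*A*t = 0.2857*24*51765 = 354942.252 C
m = Q*M/(n*F) = 354942.252*50/(2*96485) = 91.9682 g

91.9682 g


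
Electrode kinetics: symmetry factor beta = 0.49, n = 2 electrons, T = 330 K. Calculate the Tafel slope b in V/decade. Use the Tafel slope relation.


Apply the Tafel slope relation: b = 2.303*R*T/(beta*n*F)
Numerator: 2.303 * 8.314 * 330 = 6318.56
Denominator: 0.49 * 2 * 96485 = 94555.3
b = 6318.56 / 94555.3 = 0.067 V/decade

0.067 V/decade


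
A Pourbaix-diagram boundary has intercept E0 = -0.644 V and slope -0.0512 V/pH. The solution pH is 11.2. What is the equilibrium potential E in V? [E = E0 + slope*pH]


Apply the Pourbaix line equation: E = E0 + slope*pH
E = -0.644 + (-0.0512)*11.2 = -0.644 + (-0.57344) = -1.21744 V
Rounded to 4 decimal places: E = -1.2174 V

-1.2174 V


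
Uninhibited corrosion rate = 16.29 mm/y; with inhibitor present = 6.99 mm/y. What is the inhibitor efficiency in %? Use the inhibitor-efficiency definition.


Apply the inhibitor-efficiency definition: IE = (CR_blank − CR_inh)/CR_blank × 100
IE = (16.29 − 6.99) / 16.29 × 100
IE = 9.3 / 16.29 × 100 = 57.1 %

57.1 %


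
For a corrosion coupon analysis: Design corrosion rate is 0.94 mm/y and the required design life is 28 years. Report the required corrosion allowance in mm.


Corrosion allowance = CR × design life
CA = 0.94 * 28 = 26.32 mm

26.32 mm


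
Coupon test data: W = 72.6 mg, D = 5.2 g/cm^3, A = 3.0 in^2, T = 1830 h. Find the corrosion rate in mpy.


Apply the mpy weight-loss relation: CR = 534 * W / (D * A * T)
Numerator: 534 * 72.6 = 38768.4
Denominator: 5.2 * 3.0 * 1830 = 28548.0
CR = 38768.4 / 28548.0 = 1.358 mpy

1.358 mpy


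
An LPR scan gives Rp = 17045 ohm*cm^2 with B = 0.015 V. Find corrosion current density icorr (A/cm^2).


Apply the Stern-Geary relation: icorr = B / Rp
icorr = 0.015 / 17045 = 8.8×10^-7 A/cm^2

8.8×10^-7 A/cm^2


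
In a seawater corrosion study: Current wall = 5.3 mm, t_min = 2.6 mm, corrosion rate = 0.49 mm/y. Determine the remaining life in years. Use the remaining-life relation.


Apply the remaining-life relation: RL = (t_current − t_min) / CR
RL = (5.3 − 2.6) / 0.49 = 2.7 / 0.49 = 5.5 years

5.5 years


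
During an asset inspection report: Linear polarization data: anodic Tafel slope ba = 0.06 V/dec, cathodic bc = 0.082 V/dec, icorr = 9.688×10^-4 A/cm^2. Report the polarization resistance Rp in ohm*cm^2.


Apply the Stern-Geary equation: Rp = ba*bc / (2.303*icorr*(ba+bc))
ba*bc = 0.06*0.082 = 0.00492
ba+bc = 0.142; 2.303*icorr*(ba+bc) = 2.303*9.688×10^-4*0.142 = 3.1682279×10^-4
Rp = 0.00492 / 3.1682279×10^-4 = 15.53 ohm*cm^2

15.53 ohm*cm^2


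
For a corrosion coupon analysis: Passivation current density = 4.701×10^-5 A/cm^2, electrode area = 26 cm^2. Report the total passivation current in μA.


I = i_pass * A, then convert A → μA (×10^6)
I = 4.701×10^-5 * 26 * 10^6 = 1222.26 μA

1222.26 μA


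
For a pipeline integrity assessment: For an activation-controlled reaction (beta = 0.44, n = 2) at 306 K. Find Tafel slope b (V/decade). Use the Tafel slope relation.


Apply the Tafel slope relation: b = 2.303*R*T/(beta*n*F)
Numerator: 2.303 * 8.314 * 306 = 5859.03
Denominator: 0.44 * 2 * 96485 = 84906.8
b = 5859.03 / 84906.8 = 0.069 V/decade

0.069 V/decade


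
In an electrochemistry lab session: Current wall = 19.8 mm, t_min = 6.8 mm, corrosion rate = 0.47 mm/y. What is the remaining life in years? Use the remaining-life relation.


Apply the remaining-life relation: RL = (t_current − t_min) / CR
RL = (19.8 − 6.8) / 0.47 = 13.0 / 0.47 = 27.7 years

27.7 years


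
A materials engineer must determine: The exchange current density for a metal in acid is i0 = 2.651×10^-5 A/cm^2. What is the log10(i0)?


i0 = 2.651×10^-5 A/cm^2
log10(i0) = -4.577

-4.577


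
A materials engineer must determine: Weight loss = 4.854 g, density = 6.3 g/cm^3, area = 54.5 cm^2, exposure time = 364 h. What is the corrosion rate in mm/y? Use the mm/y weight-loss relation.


Apply the mm/y weight-loss relation: CR = 87600 * W / (D * A * T)
Numerator: 87600 * 4.854 = 425210.4
Denominator: 6.3 * 54.5 * 364 = 124979.4
CR = 425210.4 / 124979.4 = 3.4022 mm/y

3.4022 mm/y


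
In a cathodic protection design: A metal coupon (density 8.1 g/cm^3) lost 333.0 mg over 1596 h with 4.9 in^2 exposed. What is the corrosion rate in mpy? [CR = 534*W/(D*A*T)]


Apply the mpy weight-loss relation: CR = 534 * W / (D * A * T)
Numerator: 534 * 333.0 = 177822.0
Denominator: 8.1 * 4.9 * 1596 = 63345.24
CR = 177822.0 / 63345.24 = 2.8072 mpy

2.8072 mpy


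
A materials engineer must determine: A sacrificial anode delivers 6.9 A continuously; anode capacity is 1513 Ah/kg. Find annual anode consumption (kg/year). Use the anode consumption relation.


Annual consumption = current * hours per year / capacity
Rate = 6.9 * 8760 / 1513 = 39.9 kg/year

39.9 kg/year


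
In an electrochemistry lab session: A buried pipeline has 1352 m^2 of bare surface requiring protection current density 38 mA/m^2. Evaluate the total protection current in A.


I = area * current density, then convert mA → A (÷1000)
I = 1352 * 38 / 1000 = 51.38 A

51.38 A


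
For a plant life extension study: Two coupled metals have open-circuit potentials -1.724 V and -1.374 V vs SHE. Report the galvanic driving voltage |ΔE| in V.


Driving voltage is the absolute potential difference.
|ΔE| = |-1.724 − (-1.374)| = 0.35 V

0.35 V


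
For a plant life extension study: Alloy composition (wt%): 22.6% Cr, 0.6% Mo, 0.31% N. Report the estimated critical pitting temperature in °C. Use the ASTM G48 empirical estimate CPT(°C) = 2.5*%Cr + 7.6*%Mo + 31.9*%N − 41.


Apply the ASTM G48 empirical CPT estimate: CPT(°C) = 2.5*%Cr + 7.6*%Mo + 31.9*%N − 41
2.5*22.6 = 56.5; 7.6*0.6 = 4.56; 31.9*0.31 = 9.889
CPT = 56.5 + 4.56 + 9.889 − 41 = 29.949 °C
Rounded to 0.1 °C: CPT ≈ 29.9 °C

29.9 °C


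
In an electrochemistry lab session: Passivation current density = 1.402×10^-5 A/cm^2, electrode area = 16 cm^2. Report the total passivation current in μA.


I = i_pass * A, then convert A → μA (×10^6)
I = 1.402×10^-5 * 16 * 10^6 = 224.32 μA

224.32 μA


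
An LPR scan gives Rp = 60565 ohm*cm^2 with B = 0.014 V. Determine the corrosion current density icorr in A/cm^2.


Apply the Stern-Geary relation: icorr = B / Rp
icorr = 0.014 / 60565 = 2.312×10^-7 A/cm^2

2.312×10^-7 A/cm^2


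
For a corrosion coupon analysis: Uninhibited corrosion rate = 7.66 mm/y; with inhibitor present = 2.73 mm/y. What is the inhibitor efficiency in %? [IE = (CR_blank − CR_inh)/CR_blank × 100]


Apply the inhibitor-efficiency definition: IE = (CR_blank − CR_inh)/CR_blank × 100
IE = (7.66 − 2.73) / 7.66 × 100
IE = 4.93 / 7.66 × 100 = 64.4 %

64.4 %


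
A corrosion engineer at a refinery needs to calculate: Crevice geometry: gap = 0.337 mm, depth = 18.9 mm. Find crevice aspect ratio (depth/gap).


Aspect ratio = depth / gap
Ratio = 18.9 / 0.337 = 56.1

56.1


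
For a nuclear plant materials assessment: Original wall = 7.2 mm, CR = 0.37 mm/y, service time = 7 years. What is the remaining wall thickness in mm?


Remaining wall = original − CR × time
t = 7.2 − 0.37*7 = 7.2 − 2.59 = 4.61 mm

4.61 mm


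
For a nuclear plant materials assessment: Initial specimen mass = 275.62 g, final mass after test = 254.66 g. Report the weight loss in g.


Weight loss = initial − final
WL = 275.62 − 254.66 = 20.96 g

20.96 g


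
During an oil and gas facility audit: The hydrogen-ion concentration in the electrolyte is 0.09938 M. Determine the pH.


pH = −log10[H+]
pH = −log10(0.09938) = 1.0

1.0


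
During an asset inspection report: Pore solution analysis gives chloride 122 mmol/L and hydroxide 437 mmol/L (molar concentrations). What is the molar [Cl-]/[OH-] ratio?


Threshold parameter = [Cl-] / [OH-] (molar basis; both in mmol/L, so units cancel)
Ratio = 122 / 437 = 0.28

0.28


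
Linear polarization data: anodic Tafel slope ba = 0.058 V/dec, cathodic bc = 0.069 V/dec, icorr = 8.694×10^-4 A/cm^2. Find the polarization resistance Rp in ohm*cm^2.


Apply the Stern-Geary equation: Rp = ba*bc / (2.303*icorr*(ba+bc))
ba*bc = 0.058*0.069 = 0.004002
ba+bc = 0.127; 2.303*icorr*(ba+bc) = 2.303*8.694×10^-4*0.127 = 2.5428298×10^-4
Rp = 0.004002 / 2.5428298×10^-4 = 15.74 ohm*cm^2

15.74 ohm*cm^2


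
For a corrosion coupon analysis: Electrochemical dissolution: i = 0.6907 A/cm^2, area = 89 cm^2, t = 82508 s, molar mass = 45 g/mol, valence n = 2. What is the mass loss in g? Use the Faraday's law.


Apply Faraday's law: m = i*A*t*M / (n*F)
Total charge passed Q = i*A*t = 0.6907*89*82508 = 5071956.5284 C
m = Q*M/(n*F) = 5071956.5284*45/(2*96485) = 1182.764 g

1182.764 g


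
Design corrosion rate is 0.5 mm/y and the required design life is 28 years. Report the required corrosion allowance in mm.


Corrosion allowance = CR × design life
CA = 0.5 * 28 = 14.0 mm

14.0 mm


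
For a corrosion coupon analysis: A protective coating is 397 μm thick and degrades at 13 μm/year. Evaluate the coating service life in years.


Service life = thickness / degradation rate
Life = 397 / 13 = 30.5 years

30.5 years


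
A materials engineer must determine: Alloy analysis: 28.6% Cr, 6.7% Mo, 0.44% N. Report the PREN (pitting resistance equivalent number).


Apply the PREN formula: PREN = Cr + 3.3*Mo + 16*N
PREN = 28.6 + 3.3*6.7 + 16*0.44
PREN = 28.6 + 22.11 + 7.04 = 57.75

57.75


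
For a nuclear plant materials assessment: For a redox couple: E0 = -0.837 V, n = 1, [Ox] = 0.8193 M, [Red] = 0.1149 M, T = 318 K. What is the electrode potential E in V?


Apply the Nernst equation: E = E0 + (RT/nF)*ln([Ox]/[Red])
Step 1: RT/nF = 8.314*318/(1*96485) = 0.02740169 V
Step 2: [Ox]/[Red] = 0.8193/0.1149 = 7.130548
Step 3: ln(7.130548) = 1.964388
Step 4: correction = 0.02740169 * 1.964388 = 0.054 V
E = -0.837 + 0.054 = -0.783 V

-0.783 V


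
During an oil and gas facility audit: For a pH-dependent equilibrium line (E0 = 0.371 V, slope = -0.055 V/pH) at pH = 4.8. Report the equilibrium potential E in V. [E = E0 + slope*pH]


Apply the Pourbaix line equation: E = E0 + slope*pH
E = 0.371 + (-0.055)*4.8 = 0.371 + (-0.264) = 0.107 V
Rounded to 3 decimal places: E = 0.107 V

0.107 V


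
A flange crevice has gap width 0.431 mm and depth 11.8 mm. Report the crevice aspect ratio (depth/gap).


Aspect ratio = depth / gap
Ratio = 11.8 / 0.431 = 27.4

27.4


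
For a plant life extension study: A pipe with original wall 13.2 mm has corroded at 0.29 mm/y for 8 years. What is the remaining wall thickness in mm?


Remaining wall = original − CR × time
t = 13.2 − 0.29*8 = 13.2 − 2.32 = 10.88 mm

10.88 mm


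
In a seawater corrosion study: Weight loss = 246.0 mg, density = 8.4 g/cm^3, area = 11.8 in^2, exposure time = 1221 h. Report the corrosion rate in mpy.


Apply the mpy weight-loss relation: CR = 534 * W / (D * A * T)
Numerator: 534 * 246.0 = 131364.0
Denominator: 8.4 * 11.8 * 1221 = 121025.52
CR = 131364.0 / 121025.52 = 1.08542 mpy

1.08542 mpy


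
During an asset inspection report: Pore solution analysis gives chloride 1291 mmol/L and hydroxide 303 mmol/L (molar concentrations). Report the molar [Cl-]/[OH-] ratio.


Threshold parameter = [Cl-] / [OH-] (molar basis; both in mmol/L, so units cancel)
Ratio = 1291 / 303 = 4.26

4.26


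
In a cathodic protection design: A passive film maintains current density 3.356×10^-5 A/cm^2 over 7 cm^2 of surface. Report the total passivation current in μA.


I = i_pass * A, then convert A → μA (×10^6)
I = 3.356×10^-5 * 7 * 10^6 = 234.92 μA

234.92 μA


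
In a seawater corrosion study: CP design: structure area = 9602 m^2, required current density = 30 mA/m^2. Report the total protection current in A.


I = area * current density, then convert mA → A (÷1000)
I = 9602 * 30 / 1000 = 288.06 A

288.06 A


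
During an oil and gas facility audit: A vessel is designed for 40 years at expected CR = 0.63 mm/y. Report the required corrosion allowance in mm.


Corrosion allowance = CR × design life
CA = 0.63 * 40 = 25.2 mm

25.2 mm


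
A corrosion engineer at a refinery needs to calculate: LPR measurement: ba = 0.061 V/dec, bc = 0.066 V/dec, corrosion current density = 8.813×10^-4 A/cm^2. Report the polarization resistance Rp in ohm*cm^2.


Apply the Stern-Geary equation: Rp = ba*bc / (2.303*icorr*(ba+bc))
ba*bc = 0.061*0.066 = 0.004026
ba+bc = 0.127; 2.303*icorr*(ba+bc) = 2.303*8.813×10^-4*0.127 = 2.5776351×10^-4
Rp = 0.004026 / 2.5776351×10^-4 = 15.6 ohm*cm^2

15.6 ohm*cm^2


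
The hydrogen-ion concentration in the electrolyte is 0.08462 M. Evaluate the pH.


pH = −log10[H+]
pH = −log10(0.08462) = 1.07

1.07


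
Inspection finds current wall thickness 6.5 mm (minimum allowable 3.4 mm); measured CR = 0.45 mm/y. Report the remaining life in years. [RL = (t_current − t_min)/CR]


Apply the remaining-life relation: RL = (t_current − t_min) / CR
RL = (6.5 − 3.4) / 0.45 = 3.1 / 0.45 = 6.9 years

6.9 years


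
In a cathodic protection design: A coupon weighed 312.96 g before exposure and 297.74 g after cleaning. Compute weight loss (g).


Weight loss = initial − final
WL = 312.96 − 297.74 = 15.22 g

15.22 g


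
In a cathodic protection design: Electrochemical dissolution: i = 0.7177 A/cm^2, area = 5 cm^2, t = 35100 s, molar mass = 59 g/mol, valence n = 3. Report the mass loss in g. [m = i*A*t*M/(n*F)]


Apply Faraday's law: m = i*A*t*M / (n*F)
Total charge passed Q = i*A*t = 0.7177*5*35100 = 125956.35 C
m = Q*M/(n*F) = 125956.35*59/(3*96485) = 25.67385 g

25.67385 g


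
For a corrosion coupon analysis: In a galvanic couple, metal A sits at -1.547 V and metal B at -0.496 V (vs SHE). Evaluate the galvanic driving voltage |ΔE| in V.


Driving voltage is the absolute potential difference.
|ΔE| = |-1.547 − (-0.496)| = 1.051 V

1.051 V


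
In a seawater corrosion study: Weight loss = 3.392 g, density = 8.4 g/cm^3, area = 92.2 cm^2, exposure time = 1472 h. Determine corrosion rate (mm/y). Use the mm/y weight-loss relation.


Apply the mm/y weight-loss relation: CR = 87600 * W / (D * A * T)
Numerator: 87600 * 3.392 = 297139.2
Denominator: 8.4 * 92.2 * 1472 = 1140034.56
CR = 297139.2 / 1140034.56 = 0.260641 mm/y

0.260641 mm/y


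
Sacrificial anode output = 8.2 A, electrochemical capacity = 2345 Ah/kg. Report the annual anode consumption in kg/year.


Annual consumption = current * hours per year / capacity
Rate = 8.2 * 8760 / 2345 = 30.6 kg/year

30.6 kg/year


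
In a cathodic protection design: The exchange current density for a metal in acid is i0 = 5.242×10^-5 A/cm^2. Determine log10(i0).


i0 = 5.242×10^-5 A/cm^2
log10(i0) = -4.281

-4.281


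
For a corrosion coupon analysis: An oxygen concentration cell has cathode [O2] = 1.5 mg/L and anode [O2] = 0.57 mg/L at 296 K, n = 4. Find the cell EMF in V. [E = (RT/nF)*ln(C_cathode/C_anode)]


Apply the Nernst concentration-cell relation: E = (RT/nF)*ln(C_cathode/C_anode)
RT/nF = 8.314*296/(4*96485) = 0.00637649 V
ln(1.5/0.57) = 0.96758
E = 0.00637649 * 0.96758 = 0.00617 V

0.00617 V


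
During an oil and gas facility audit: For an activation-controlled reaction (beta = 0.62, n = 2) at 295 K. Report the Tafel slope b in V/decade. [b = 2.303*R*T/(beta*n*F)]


Apply the Tafel slope relation: b = 2.303*R*T/(beta*n*F)
Numerator: 2.303 * 8.314 * 295 = 5648.41
Denominator: 0.62 * 2 * 96485 = 119641.4
b = 5648.41 / 119641.4 = 0.0472 V/decade

0.0472 V/decade


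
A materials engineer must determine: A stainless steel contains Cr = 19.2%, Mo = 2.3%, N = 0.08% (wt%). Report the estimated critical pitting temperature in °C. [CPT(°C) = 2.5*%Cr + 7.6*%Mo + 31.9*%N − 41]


Apply the ASTM G48 empirical CPT estimate: CPT(°C) = 2.5*%Cr + 7.6*%Mo + 31.9*%N − 41
2.5*19.2 = 48; 7.6*2.3 = 17.48; 31.9*0.08 = 2.552
CPT = 48 + 17.48 + 2.552 − 41 = 27.032 °C
Rounded to 0.1 °C: CPT ≈ 27.0 °C

27.0 °C


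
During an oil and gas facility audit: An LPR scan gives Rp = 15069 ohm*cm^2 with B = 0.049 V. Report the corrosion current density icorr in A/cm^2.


Apply the Stern-Geary relation: icorr = B / Rp
icorr = 0.049 / 15069 = 3.252×10^-6 A/cm^2

3.252×10^-6 A/cm^2


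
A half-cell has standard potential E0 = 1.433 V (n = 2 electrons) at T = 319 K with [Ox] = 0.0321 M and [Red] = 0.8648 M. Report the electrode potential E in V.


Apply the Nernst equation: E = E0 + (RT/nF)*ln([Ox]/[Red])
Step 1: RT/nF = 8.314*319/(2*96485) = 0.01374393 V
Step 2: [Ox]/[Red] = 0.0321/0.8648 = 0.037118
Step 3: ln(0.037118) = -3.293653
Step 4: correction = 0.01374393 * -3.293653 = -0.0453 V
E = 1.433 + -0.0453 = 1.3877 V

1.3877 V


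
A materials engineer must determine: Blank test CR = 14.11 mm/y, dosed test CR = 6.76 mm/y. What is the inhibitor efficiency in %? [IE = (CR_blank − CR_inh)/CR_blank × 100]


Apply the inhibitor-efficiency definition: IE = (CR_blank − CR_inh)/CR_blank × 100
IE = (14.11 − 6.76) / 14.11 × 100
IE = 7.35 / 14.11 × 100 = 52.1 %

52.1 %


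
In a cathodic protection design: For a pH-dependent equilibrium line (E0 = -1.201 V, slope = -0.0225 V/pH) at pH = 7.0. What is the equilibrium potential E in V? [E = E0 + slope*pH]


Apply the Pourbaix line equation: E = E0 + slope*pH
E = -1.201 + (-0.0225)*7.0 = -1.201 + (-0.1575) = -1.3585 V
Rounded to 4 decimal places: E = -1.3585 V

-1.3585 V


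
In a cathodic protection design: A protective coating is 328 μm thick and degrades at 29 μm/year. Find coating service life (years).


Service life = thickness / degradation rate
Life = 328 / 29 = 11.3 years

11.3 years


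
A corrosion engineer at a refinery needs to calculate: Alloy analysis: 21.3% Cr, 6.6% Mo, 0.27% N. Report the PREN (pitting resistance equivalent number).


Apply the PREN formula: PREN = Cr + 3.3*Mo + 16*N
PREN = 21.3 + 3.3*6.6 + 16*0.27
PREN = 21.3 + 21.78 + 4.32 = 47.4

47.4


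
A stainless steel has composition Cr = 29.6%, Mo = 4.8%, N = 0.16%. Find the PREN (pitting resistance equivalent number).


Apply the PREN formula: PREN = Cr + 3.3*Mo + 16*N
PREN = 29.6 + 3.3*4.8 + 16*0.16
PREN = 29.6 + 15.84 + 2.56 = 48.0

48.0


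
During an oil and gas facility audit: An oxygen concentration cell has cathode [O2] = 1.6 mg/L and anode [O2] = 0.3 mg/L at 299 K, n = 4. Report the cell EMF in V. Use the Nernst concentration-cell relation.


Apply the Nernst concentration-cell relation: E = (RT/nF)*ln(C_cathode/C_anode)
RT/nF = 8.314*299/(4*96485) = 0.00644112 V
ln(1.6/0.3) = 1.67398
E = 0.00644112 * 1.67398 = 0.01078 V

0.01078 V


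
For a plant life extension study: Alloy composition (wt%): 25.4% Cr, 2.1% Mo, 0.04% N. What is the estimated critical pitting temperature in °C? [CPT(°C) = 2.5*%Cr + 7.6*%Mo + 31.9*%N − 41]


Apply the ASTM G48 empirical CPT estimate: CPT(°C) = 2.5*%Cr + 7.6*%Mo + 31.9*%N − 41
2.5*25.4 = 63.5; 7.6*2.1 = 15.96; 31.9*0.04 = 1.276
CPT = 63.5 + 15.96 + 1.276 − 41 = 39.736 °C
Rounded to 0.1 °C: CPT ≈ 39.7 °C

39.7 °C


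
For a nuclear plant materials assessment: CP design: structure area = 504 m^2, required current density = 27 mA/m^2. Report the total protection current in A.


I = area * current density, then convert mA → A (÷1000)
I = 504 * 27 / 1000 = 13.61 A

13.61 A


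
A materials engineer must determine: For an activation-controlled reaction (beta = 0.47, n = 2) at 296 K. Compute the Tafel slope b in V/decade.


Apply the Tafel slope relation: b = 2.303*R*T/(beta*n*F)
Numerator: 2.303 * 8.314 * 296 = 5667.55
Denominator: 0.47 * 2 * 96485 = 90695.9
b = 5667.55 / 90695.9 = 0.062 V/decade

0.062 V/decade


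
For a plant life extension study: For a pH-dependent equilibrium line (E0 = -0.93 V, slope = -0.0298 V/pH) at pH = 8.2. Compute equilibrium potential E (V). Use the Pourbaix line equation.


Apply the Pourbaix line equation: E = E0 + slope*pH
E = -0.93 + (-0.0298)*8.2 = -0.93 + (-0.24436) = -1.17436 V
Rounded to 3 decimal places: E = -1.174 V

-1.174 V
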